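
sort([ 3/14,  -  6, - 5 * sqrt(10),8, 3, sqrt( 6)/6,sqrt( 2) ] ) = [-5*sqrt( 10),  -  6, 3/14,  sqrt( 6)/6, sqrt( 2 ),3,8 ] 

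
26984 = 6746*4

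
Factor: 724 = 2^2*181^1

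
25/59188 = 25/59188 = 0.00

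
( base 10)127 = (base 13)9A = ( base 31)43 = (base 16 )7f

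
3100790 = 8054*385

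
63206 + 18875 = 82081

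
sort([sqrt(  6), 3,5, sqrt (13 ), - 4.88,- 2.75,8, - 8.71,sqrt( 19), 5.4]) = [ - 8.71 , - 4.88,- 2.75,sqrt(6 ),3, sqrt (13),sqrt(19),5,5.4,8 ] 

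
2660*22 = 58520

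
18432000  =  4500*4096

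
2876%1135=606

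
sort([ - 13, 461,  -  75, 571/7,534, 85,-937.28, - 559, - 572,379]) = [ -937.28, - 572  , - 559, - 75, - 13,571/7, 85 , 379, 461, 534] 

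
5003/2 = 5003/2  =  2501.50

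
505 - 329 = 176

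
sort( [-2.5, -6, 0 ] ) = [- 6, - 2.5, 0 ]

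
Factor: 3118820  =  2^2*5^1*17^1*9173^1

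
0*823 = 0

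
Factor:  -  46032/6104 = - 822/109 = -2^1*3^1*109^( - 1)*137^1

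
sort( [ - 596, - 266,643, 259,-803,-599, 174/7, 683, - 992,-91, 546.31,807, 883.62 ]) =[ - 992, - 803, - 599, - 596,-266,-91, 174/7,259,546.31, 643, 683, 807,883.62]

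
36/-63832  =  -1+15949/15958  =  - 0.00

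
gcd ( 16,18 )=2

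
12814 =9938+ 2876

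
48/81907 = 48/81907 = 0.00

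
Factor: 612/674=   306/337 = 2^1*3^2 * 17^1*337^( - 1)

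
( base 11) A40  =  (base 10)1254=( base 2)10011100110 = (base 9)1643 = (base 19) 390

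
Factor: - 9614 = - 2^1*11^1*19^1 * 23^1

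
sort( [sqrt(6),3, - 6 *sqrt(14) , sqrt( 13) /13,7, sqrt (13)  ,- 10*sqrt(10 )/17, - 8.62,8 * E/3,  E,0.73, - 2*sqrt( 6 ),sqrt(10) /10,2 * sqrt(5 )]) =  [ - 6*sqrt (14 ),  -  8.62, - 2 * sqrt(6 ), - 10*sqrt (10) /17 , sqrt( 13)/13,sqrt( 10)/10, 0.73, sqrt ( 6),E,3, sqrt( 13 ), 2  *  sqrt(5),7 , 8*E/3]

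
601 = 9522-8921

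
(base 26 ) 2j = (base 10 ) 71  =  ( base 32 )27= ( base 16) 47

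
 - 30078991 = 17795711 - 47874702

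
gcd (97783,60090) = 1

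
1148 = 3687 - 2539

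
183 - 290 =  - 107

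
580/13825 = 116/2765 = 0.04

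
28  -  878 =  - 850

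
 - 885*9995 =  - 8845575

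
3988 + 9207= 13195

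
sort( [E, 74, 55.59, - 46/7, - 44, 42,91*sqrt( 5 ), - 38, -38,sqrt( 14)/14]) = [ - 44, - 38, - 38, - 46/7, sqrt( 14 )/14,E , 42 , 55.59,74,91* sqrt( 5)] 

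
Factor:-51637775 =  - 5^2* 7^1*295073^1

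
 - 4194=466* ( - 9)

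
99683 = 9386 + 90297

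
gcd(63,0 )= 63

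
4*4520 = 18080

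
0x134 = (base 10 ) 308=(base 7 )620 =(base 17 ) 112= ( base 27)BB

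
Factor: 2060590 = 2^1*5^1*7^1*29437^1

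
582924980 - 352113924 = 230811056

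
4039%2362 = 1677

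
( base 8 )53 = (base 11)3a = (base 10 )43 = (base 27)1g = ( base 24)1j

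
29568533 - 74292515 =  - 44723982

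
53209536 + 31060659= 84270195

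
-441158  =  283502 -724660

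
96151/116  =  828+103/116 = 828.89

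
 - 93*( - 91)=8463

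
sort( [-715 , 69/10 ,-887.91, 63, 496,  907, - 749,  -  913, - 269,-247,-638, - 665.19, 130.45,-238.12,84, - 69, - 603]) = [ - 913,-887.91, - 749,-715, - 665.19,-638,-603, - 269, - 247, - 238.12, - 69, 69/10, 63, 84, 130.45 , 496,  907]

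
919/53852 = 919/53852  =  0.02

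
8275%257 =51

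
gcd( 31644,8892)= 36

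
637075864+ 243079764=880155628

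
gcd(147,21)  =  21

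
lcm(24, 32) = 96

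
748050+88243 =836293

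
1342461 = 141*9521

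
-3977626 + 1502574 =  - 2475052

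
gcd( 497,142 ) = 71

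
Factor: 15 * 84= 1260 = 2^2*3^2*5^1*7^1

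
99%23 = 7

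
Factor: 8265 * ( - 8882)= - 73409730=-2^1 * 3^1 * 5^1*19^1 * 29^1 * 4441^1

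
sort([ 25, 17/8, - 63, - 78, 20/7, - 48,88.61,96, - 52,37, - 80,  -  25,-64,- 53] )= [ - 80, - 78 ,-64, - 63, - 53, - 52, - 48,-25, 17/8,20/7, 25, 37, 88.61, 96] 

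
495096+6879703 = 7374799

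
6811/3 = 6811/3 = 2270.33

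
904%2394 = 904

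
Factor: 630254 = 2^1 * 315127^1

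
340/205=68/41= 1.66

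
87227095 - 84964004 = 2263091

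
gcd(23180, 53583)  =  1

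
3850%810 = 610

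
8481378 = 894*9487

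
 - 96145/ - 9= 96145/9 = 10682.78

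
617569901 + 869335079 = 1486904980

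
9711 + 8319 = 18030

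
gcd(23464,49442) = 838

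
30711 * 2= 61422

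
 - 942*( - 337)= 317454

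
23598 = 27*874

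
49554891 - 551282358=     -  501727467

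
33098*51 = 1687998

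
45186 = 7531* 6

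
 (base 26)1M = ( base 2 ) 110000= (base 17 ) 2E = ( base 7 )66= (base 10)48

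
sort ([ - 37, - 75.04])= [ - 75.04, - 37]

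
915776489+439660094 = 1355436583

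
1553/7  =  221 + 6/7 = 221.86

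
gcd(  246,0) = 246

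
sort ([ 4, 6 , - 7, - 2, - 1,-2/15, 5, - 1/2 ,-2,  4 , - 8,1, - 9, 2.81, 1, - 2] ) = [ - 9,-8 , - 7, - 2, - 2 , - 2,-1,-1/2,-2/15  ,  1,1, 2.81,4 , 4, 5, 6]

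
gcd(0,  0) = 0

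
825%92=89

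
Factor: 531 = 3^2*59^1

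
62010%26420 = 9170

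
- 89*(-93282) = 8302098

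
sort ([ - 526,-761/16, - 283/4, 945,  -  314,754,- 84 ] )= [ -526, - 314,-84, - 283/4, - 761/16, 754, 945 ]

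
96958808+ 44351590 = 141310398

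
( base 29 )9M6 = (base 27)B75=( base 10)8213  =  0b10000000010101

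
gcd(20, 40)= 20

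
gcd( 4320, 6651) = 9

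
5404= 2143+3261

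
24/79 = 24/79 = 0.30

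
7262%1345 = 537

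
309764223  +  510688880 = 820453103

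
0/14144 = 0=0.00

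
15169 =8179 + 6990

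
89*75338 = 6705082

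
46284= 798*58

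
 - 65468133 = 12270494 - 77738627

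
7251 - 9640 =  - 2389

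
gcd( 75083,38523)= 1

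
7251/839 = 7251/839 = 8.64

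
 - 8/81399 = - 8/81399 = - 0.00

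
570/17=33 + 9/17 = 33.53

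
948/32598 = 158/5433 = 0.03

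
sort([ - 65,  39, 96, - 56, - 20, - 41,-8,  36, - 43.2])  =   [ - 65,-56 ,-43.2, - 41, - 20,  -  8,36,  39, 96 ] 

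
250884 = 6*41814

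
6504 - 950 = 5554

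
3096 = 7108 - 4012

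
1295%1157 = 138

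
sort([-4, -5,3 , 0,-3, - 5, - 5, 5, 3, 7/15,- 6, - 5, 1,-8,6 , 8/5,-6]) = [ - 8, - 6 ,-6, - 5,-5,- 5,-5,-4, - 3, 0,7/15,1, 8/5, 3, 3,  5, 6] 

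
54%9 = 0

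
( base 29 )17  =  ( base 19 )1h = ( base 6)100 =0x24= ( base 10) 36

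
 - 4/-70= 2/35 = 0.06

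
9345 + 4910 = 14255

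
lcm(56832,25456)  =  2443776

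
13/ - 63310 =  - 1 + 4869/4870 = - 0.00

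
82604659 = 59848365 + 22756294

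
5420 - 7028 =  - 1608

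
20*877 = 17540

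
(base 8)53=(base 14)31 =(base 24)1j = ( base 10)43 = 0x2B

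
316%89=49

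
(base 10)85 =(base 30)2P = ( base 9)104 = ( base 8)125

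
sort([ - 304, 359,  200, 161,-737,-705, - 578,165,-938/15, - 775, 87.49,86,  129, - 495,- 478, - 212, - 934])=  [ - 934,  -  775,-737, - 705, - 578, - 495,-478, - 304, - 212, - 938/15, 86, 87.49,129, 161,165, 200,359]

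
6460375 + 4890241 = 11350616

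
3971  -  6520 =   -  2549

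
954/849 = 318/283 = 1.12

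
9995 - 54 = 9941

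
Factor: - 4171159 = -167^1*24977^1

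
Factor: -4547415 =-3^1 *5^1*17^2*1049^1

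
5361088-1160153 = 4200935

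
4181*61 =255041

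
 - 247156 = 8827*( - 28 )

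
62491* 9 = 562419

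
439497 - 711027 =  - 271530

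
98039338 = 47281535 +50757803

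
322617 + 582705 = 905322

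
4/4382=2/2191 = 0.00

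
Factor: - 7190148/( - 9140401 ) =2^2*3^1 * 7^1*85597^1*9140401^( - 1)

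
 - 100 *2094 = - 209400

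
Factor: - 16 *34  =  -544  =  - 2^5*17^1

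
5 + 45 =50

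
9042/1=9042= 9042.00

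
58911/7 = 58911/7 =8415.86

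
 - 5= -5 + 0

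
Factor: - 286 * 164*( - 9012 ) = 2^5 *3^1 * 11^1  *  13^1*41^1 * 751^1 = 422698848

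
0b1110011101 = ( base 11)771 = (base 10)925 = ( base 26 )19f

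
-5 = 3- 8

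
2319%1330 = 989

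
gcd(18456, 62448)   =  24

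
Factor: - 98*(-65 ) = 2^1*5^1 * 7^2*13^1 = 6370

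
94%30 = 4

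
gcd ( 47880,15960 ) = 15960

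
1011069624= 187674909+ 823394715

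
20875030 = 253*82510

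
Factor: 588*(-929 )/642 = -2^1 * 7^2*107^( - 1)*929^1 = - 91042/107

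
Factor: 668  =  2^2*167^1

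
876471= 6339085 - 5462614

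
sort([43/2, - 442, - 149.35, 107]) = [ - 442,-149.35, 43/2, 107]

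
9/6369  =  3/2123 =0.00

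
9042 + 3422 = 12464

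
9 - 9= 0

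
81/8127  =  3/301 = 0.01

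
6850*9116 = 62444600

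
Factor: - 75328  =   - 2^6*11^1*107^1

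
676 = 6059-5383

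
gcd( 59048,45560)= 8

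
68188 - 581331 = -513143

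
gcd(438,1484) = 2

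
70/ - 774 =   -  35/387=   - 0.09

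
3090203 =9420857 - 6330654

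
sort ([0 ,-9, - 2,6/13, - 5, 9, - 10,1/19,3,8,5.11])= [  -  10,-9, - 5, - 2,0, 1/19, 6/13,3,5.11, 8,  9 ]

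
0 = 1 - 1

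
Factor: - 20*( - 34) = 680  =  2^3* 5^1 * 17^1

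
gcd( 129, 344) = 43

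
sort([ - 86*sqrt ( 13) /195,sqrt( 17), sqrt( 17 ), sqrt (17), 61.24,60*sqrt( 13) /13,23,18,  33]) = [ - 86*sqrt( 13)/195, sqrt( 17),sqrt( 17 ), sqrt( 17),60*sqrt(13)/13,18,23,33,  61.24]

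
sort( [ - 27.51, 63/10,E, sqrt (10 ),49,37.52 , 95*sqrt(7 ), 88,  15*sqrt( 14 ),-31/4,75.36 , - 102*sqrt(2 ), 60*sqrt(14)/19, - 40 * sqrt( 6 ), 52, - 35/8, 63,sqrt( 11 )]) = [ - 102*sqrt(2), - 40*sqrt( 6), - 27.51, - 31/4,  -  35/8, E, sqrt(10 ), sqrt( 11 ), 63/10, 60*sqrt( 14 )/19, 37.52, 49, 52 , 15*sqrt( 14 ), 63, 75.36,88, 95*sqrt(7)]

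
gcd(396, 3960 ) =396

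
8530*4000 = 34120000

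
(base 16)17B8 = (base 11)4620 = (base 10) 6072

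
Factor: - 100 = - 2^2 * 5^2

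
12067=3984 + 8083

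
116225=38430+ 77795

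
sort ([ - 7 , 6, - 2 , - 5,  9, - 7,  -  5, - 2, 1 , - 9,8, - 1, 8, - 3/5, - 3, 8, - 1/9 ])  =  [ - 9, - 7,  -  7, - 5,- 5,-3, - 2 , - 2,  -  1,-3/5, - 1/9,1, 6, 8, 8, 8,9]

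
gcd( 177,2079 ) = 3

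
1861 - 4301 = -2440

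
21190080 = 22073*960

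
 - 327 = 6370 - 6697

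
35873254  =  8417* 4262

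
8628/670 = 4314/335 = 12.88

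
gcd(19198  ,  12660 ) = 2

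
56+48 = 104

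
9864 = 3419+6445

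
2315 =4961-2646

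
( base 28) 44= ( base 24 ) 4k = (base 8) 164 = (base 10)116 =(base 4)1310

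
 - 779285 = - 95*8203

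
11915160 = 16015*744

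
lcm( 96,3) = 96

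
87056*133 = 11578448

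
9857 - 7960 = 1897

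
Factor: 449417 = 449417^1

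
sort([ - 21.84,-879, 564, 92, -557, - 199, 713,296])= [-879, - 557, - 199, - 21.84, 92,296, 564, 713]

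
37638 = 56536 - 18898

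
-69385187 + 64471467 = -4913720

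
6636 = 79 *84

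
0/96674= 0 =0.00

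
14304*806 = 11529024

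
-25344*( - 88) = 2230272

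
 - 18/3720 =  - 3/620 = - 0.00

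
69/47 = 69/47 = 1.47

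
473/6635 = 473/6635 = 0.07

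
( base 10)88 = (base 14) 64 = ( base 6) 224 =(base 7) 154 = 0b1011000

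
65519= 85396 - 19877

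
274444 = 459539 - 185095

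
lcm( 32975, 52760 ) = 263800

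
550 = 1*550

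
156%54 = 48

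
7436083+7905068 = 15341151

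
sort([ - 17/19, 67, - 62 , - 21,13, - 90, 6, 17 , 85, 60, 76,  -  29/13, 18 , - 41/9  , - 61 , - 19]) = [-90, - 62, - 61, - 21, - 19, - 41/9, - 29/13, - 17/19, 6, 13,17,18,60,67,76, 85]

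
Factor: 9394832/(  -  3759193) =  - 2^4*17^( - 1) * 397^ ( - 1)* 557^(-1)*601^1* 977^1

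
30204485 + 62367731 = 92572216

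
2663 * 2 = 5326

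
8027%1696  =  1243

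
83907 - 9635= 74272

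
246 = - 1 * ( - 246) 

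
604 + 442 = 1046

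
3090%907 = 369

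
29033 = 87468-58435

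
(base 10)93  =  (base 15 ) 63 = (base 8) 135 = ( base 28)39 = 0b1011101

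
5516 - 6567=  - 1051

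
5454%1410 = 1224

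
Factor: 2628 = 2^2*3^2*73^1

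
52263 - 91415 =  - 39152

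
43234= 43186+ 48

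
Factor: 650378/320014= 325189/160007 = 53^( - 1)*3019^( - 1 )*325189^1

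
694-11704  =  -11010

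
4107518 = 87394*47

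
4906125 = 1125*4361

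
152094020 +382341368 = 534435388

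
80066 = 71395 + 8671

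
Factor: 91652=2^2*11^1 * 2083^1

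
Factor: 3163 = 3163^1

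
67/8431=67/8431 = 0.01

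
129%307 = 129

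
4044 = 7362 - 3318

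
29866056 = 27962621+1903435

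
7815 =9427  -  1612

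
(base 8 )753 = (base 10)491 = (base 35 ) e1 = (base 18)195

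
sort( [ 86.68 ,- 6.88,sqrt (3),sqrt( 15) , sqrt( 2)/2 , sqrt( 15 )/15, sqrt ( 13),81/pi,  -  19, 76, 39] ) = [- 19,-6.88, sqrt(15)/15,  sqrt(2 )/2, sqrt( 3 ),  sqrt( 13 ),sqrt(15), 81/pi, 39,  76,  86.68 ]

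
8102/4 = 2025 + 1/2=2025.50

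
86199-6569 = 79630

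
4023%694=553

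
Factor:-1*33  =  -3^1*11^1  =  -33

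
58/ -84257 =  - 1 + 84199/84257= - 0.00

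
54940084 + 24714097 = 79654181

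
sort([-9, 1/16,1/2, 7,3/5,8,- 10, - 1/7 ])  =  [ - 10, - 9, - 1/7 , 1/16, 1/2,3/5, 7,8]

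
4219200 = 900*4688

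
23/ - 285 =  - 23/285 =- 0.08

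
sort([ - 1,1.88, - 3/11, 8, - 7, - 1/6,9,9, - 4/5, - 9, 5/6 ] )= [ - 9, - 7, - 1, - 4/5, -3/11,  -  1/6,5/6,1.88, 8, 9, 9 ]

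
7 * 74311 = 520177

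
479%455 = 24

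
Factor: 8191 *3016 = 2^3 *13^1 * 29^1 * 8191^1 = 24704056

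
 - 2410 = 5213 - 7623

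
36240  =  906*40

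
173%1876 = 173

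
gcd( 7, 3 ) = 1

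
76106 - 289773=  - 213667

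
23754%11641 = 472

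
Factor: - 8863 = -8863^1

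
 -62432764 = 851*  (-73364) 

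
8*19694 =157552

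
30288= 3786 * 8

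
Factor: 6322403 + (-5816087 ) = 2^2*3^1*42193^1= 506316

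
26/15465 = 26/15465 = 0.00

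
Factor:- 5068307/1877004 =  - 2^(  -  2)*3^( - 2 )*17^(  -  1)* 19^1*61^1*3067^( - 1)* 4373^1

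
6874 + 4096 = 10970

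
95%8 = 7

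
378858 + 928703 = 1307561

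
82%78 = 4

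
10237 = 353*29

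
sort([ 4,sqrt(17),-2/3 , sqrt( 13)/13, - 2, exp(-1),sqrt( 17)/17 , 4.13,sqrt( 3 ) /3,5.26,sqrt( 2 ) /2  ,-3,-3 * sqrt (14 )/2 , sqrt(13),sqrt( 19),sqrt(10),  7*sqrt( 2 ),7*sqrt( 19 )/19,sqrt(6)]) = [ - 3*sqrt (14 ) /2,-3,-2, - 2/3,sqrt( 17)/17 , sqrt(13)/13, exp(-1), sqrt(3)/3, sqrt( 2 )/2,7*sqrt( 19)/19,sqrt( 6), sqrt( 10 ),  sqrt( 13 ) , 4,sqrt(17 ),4.13,sqrt( 19 ), 5.26,7*sqrt(2)]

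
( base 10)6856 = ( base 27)9AP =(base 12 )3B74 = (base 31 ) 745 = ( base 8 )15310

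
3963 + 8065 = 12028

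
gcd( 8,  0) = 8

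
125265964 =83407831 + 41858133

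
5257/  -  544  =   - 5257/544 =-9.66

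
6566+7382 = 13948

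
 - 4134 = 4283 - 8417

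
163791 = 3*54597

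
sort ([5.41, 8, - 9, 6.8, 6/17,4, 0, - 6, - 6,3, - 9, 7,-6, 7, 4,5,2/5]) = [ - 9, - 9,-6 , - 6, - 6 , 0,6/17 , 2/5, 3, 4, 4,5, 5.41,6.8, 7, 7,8 ] 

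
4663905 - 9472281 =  - 4808376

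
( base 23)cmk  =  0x1ADA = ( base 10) 6874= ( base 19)100f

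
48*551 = 26448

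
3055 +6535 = 9590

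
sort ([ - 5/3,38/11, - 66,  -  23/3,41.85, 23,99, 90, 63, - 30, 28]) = [ - 66, - 30, - 23/3,  -  5/3, 38/11, 23,28, 41.85,63,  90,99] 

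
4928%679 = 175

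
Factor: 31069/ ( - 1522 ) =  -  2^( - 1 ) * 761^ (-1 )*31069^1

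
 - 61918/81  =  - 765+47/81 = - 764.42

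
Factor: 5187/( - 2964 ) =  - 7/4 =-  2^( - 2)*7^1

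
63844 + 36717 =100561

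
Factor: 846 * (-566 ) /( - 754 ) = 239418/377 =2^1 * 3^2*13^( - 1 )*29^( - 1)*47^1*283^1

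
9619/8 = 1202+3/8= 1202.38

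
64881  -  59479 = 5402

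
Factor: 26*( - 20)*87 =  - 2^3*3^1 * 5^1*13^1*29^1 = - 45240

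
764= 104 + 660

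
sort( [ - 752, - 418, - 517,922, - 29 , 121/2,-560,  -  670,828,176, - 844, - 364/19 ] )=[  -  844, - 752, - 670, - 560, - 517, - 418, - 29 , - 364/19, 121/2,176 , 828, 922] 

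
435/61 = 7+8/61 =7.13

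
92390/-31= -2981 + 21/31 =- 2980.32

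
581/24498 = 581/24498= 0.02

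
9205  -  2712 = 6493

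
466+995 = 1461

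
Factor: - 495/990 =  - 2^( - 1)=-  1/2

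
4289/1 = 4289 =4289.00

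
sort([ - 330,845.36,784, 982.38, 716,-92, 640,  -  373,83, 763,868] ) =[ - 373,- 330,  -  92, 83, 640,716,763,784,845.36,868,982.38]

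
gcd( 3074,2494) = 58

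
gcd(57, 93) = 3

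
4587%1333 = 588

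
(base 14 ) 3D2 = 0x304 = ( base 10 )772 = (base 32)o4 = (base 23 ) 1AD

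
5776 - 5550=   226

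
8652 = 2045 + 6607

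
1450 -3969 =  -  2519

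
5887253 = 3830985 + 2056268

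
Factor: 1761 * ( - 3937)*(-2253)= 3^2*31^1 * 127^1  *  587^1*751^1 = 15620177421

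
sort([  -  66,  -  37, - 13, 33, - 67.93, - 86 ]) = [ - 86, - 67.93, - 66, - 37,  -  13,  33 ] 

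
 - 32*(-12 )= 384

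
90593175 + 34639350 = 125232525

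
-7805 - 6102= -13907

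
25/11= 25/11 = 2.27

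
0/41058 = 0 = 0.00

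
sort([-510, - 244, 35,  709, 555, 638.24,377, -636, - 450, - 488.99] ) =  [ - 636,-510,-488.99, - 450, - 244, 35,377,  555, 638.24  ,  709]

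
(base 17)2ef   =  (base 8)1477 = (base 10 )831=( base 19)25E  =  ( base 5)11311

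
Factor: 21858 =2^1*3^1*3643^1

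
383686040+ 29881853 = 413567893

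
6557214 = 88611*74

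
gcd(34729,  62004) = 1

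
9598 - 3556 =6042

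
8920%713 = 364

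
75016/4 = 18754 = 18754.00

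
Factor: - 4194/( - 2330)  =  3^2*5^(-1 ) = 9/5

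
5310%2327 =656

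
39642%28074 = 11568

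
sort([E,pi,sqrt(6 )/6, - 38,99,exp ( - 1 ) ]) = [ - 38, exp( - 1),sqrt(6)/6, E,pi, 99 ] 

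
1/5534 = 1/5534=0.00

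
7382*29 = 214078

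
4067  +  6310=10377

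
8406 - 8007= 399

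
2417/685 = 3 + 362/685 = 3.53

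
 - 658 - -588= - 70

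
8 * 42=336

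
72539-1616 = 70923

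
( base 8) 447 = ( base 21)e1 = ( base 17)106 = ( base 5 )2140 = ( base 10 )295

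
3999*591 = 2363409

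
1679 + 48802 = 50481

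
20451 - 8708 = 11743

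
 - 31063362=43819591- 74882953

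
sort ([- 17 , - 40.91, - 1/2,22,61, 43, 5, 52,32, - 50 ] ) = [ - 50, -40.91, - 17, - 1/2, 5,  22,  32, 43, 52,  61]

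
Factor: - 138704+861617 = 722913 = 3^1*23^1 * 10477^1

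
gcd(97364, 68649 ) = 1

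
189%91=7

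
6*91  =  546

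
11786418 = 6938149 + 4848269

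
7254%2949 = 1356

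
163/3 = 54 + 1/3 = 54.33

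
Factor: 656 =2^4*41^1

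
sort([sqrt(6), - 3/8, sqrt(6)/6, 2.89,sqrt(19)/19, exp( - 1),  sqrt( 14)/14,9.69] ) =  [- 3/8, sqrt(19)/19, sqrt(14 )/14,exp( - 1 ), sqrt(6)/6,  sqrt(6),2.89, 9.69 ]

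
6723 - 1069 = 5654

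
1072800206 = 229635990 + 843164216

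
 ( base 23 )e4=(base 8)506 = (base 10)326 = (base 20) G6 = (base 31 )ag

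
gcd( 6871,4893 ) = 1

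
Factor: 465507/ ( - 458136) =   -  821/808 = -  2^( - 3 )*101^(  -  1)*821^1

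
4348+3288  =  7636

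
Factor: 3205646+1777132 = 4982778 = 2^1*3^2*276821^1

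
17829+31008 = 48837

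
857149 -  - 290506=1147655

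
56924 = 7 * 8132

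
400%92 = 32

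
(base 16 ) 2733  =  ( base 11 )75a3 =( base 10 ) 10035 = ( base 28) CMB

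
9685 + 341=10026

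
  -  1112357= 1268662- 2381019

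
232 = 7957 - 7725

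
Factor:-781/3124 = -1/4=- 2^(-2 )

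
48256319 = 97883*493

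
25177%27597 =25177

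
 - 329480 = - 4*82370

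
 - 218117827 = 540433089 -758550916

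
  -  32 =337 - 369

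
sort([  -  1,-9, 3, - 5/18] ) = [ - 9, - 1, - 5/18, 3] 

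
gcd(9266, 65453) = 1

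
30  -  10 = 20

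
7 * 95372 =667604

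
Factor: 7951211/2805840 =2^( - 4)  *  3^(- 4 )*5^( - 1)*433^( - 1)*7951211^1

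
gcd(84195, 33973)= 1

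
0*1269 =0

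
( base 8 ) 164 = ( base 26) 4C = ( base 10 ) 116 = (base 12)98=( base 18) 68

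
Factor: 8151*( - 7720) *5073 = - 2^3*3^2*5^1*11^1*13^1*19^2*89^1*193^1 = -  319222177560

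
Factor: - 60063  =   - 3^1*20021^1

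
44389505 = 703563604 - 659174099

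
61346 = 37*1658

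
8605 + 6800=15405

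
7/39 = 7/39= 0.18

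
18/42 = 3/7 = 0.43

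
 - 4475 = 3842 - 8317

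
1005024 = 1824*551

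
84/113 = 84/113= 0.74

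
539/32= 16 + 27/32= 16.84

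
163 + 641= 804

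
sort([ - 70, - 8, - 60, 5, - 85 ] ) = [ - 85,  -  70, -60, - 8,5]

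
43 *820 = 35260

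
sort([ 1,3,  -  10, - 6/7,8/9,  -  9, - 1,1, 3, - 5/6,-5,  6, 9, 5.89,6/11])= [ - 10,- 9 ,-5,-1, - 6/7, - 5/6,6/11, 8/9, 1,1, 3, 3, 5.89,6, 9 ] 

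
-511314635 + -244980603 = -756295238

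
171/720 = 19/80 = 0.24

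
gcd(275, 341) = 11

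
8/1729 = 8/1729 = 0.00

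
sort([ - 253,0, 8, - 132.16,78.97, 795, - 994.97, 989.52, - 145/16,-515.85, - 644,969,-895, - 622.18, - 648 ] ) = [ - 994.97,-895,-648, -644, - 622.18, - 515.85,-253, - 132.16,- 145/16, 0, 8,78.97, 795, 969,989.52 ]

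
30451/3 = 10150 + 1/3 = 10150.33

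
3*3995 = 11985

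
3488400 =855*4080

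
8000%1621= 1516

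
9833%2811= 1400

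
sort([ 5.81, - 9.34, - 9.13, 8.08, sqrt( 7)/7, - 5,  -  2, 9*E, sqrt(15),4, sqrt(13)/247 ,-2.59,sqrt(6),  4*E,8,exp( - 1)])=[-9.34,-9.13, - 5, - 2.59,-2 , sqrt(13 ) /247, exp( - 1 ), sqrt(7) /7,sqrt( 6), sqrt( 15),  4,5.81, 8, 8.08, 4*E, 9*E]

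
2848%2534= 314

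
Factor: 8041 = 11^1*17^1 * 43^1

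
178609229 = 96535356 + 82073873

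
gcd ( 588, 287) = 7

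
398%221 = 177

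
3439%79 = 42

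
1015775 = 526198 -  - 489577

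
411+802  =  1213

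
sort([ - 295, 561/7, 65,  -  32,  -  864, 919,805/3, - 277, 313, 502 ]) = [ - 864, -295,-277, - 32,  65,561/7, 805/3, 313,502, 919]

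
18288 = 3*6096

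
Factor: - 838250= -2^1* 5^3*7^1*479^1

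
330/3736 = 165/1868 = 0.09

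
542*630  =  341460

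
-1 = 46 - 47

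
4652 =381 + 4271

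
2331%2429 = 2331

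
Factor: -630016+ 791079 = 161063 = 7^2*19^1*173^1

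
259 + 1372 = 1631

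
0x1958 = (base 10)6488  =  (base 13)2C51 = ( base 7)24626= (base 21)eek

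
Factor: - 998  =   - 2^1*499^1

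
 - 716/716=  -1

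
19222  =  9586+9636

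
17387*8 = 139096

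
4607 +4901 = 9508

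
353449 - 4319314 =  - 3965865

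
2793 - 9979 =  - 7186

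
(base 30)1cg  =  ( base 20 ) 33G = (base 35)11G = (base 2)10011111100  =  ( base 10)1276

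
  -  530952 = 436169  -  967121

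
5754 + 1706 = 7460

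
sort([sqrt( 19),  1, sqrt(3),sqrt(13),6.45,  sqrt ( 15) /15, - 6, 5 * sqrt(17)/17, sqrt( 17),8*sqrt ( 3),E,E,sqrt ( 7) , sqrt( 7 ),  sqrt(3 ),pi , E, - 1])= [ - 6, -1, sqrt (15)/15 , 1, 5 * sqrt( 17 ) /17,sqrt( 3 ),sqrt( 3), sqrt(7), sqrt(7 ),E  ,  E,E,pi , sqrt( 13 ),sqrt( 17),  sqrt( 19),6.45,8 * sqrt (3)]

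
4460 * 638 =2845480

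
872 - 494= 378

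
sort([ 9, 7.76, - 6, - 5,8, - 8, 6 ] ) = [ - 8, - 6,-5,6,7.76,8,9] 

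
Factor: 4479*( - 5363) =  - 3^1*31^1*173^1*1493^1 = - 24020877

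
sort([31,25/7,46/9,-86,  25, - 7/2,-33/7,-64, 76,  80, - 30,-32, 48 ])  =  [ - 86,-64, - 32, - 30, - 33/7, - 7/2,25/7 , 46/9, 25, 31, 48, 76, 80]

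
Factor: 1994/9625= 2^1*5^( - 3)*7^( - 1)*11^(-1)*997^1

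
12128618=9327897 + 2800721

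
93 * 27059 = 2516487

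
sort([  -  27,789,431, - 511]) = [ - 511, - 27,431,  789]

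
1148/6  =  574/3 = 191.33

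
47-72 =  - 25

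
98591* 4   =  394364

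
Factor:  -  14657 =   -  14657^1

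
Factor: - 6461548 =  - 2^2*29^1*53^1* 1051^1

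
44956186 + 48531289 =93487475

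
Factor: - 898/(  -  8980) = 1/10=2^( - 1 )*5^( - 1)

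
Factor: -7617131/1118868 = -2^( - 2 )*3^( - 1)*61^1*193^1*647^1 * 93239^(-1)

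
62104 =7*8872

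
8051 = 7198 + 853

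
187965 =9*20885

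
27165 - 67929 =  - 40764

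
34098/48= 710  +  3/8 = 710.38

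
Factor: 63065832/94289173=2^3*3^1*11^( - 1)*53^(  -  1) * 397^1 * 6619^1*161731^ (-1)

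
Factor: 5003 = 5003^1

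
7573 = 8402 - 829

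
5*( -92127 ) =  - 460635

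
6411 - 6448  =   - 37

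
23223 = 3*7741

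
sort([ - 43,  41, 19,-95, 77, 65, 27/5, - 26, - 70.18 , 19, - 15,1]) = [ - 95,-70.18, - 43  , - 26, - 15, 1,27/5,  19, 19, 41, 65, 77]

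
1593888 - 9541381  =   - 7947493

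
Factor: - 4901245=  - 5^1 *980249^1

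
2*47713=95426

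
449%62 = 15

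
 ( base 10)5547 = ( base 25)8lm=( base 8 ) 12653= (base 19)F6I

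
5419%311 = 132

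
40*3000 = 120000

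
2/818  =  1/409 =0.00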